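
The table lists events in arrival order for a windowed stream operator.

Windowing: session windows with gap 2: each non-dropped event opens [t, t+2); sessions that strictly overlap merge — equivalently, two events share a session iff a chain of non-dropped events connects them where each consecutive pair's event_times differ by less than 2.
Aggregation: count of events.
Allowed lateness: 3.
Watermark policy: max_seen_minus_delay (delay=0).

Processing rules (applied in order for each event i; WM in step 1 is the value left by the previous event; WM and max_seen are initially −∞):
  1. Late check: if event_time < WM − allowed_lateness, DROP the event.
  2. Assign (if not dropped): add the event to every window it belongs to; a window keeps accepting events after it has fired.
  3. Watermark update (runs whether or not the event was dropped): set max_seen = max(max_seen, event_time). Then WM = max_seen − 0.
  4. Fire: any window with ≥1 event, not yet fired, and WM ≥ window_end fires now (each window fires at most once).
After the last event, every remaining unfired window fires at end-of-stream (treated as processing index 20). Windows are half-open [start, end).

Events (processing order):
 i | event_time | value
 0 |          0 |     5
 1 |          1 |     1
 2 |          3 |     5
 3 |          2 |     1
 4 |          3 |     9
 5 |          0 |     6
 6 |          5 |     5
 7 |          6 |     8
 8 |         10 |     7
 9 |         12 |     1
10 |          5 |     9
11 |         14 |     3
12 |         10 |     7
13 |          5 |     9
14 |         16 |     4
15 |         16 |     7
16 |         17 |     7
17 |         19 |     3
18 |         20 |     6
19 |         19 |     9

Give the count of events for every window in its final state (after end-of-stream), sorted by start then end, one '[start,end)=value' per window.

i=0 t=0 v=5: → [0,2); WM=0
i=1 t=1 v=1: → [0,3); WM=1
i=2 t=3 v=5: → [3,5); WM=3
i=3 t=2 v=1: → [0,5); WM=3
i=4 t=3 v=9: → [0,5); WM=3
i=5 t=0 v=6: → [0,5); WM=3
i=6 t=5 v=5: → [5,7); WM=5
i=7 t=6 v=8: → [5,8); WM=6
i=8 t=10 v=7: → [10,12); WM=10
i=9 t=12 v=1: → [12,14); WM=12
i=10 t=5 v=9: DROP (t<12-3); WM=12
i=11 t=14 v=3: → [14,16); WM=14
i=12 t=10 v=7: DROP (t<14-3); WM=14
i=13 t=5 v=9: DROP (t<14-3); WM=14
i=14 t=16 v=4: → [16,18); WM=16
i=15 t=16 v=7: → [16,18); WM=16
i=16 t=17 v=7: → [16,19); WM=17
i=17 t=19 v=3: → [19,21); WM=19
i=18 t=20 v=6: → [19,22); WM=20
i=19 t=19 v=9: → [19,22); WM=20

[0,5)=6 [5,8)=2 [10,12)=1 [12,14)=1 [14,16)=1 [16,19)=3 [19,22)=3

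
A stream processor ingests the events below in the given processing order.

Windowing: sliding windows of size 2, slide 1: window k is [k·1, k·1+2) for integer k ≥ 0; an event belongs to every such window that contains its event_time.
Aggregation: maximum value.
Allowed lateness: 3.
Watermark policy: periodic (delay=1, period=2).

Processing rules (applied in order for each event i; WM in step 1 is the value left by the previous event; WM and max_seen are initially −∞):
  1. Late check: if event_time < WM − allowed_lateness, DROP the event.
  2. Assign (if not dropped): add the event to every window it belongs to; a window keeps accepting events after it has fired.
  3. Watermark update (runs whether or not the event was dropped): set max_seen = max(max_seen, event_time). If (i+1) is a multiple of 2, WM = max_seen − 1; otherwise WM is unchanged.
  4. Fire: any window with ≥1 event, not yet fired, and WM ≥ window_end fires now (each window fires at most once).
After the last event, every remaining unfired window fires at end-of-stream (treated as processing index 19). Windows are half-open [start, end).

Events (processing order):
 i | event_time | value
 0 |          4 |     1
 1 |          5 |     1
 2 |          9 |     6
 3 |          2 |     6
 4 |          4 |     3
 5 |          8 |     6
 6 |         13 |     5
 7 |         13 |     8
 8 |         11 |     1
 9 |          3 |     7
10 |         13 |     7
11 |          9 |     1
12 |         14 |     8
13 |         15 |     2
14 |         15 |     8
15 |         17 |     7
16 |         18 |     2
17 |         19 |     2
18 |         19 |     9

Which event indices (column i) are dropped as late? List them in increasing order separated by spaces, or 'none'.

4 9

i=0 t=4 v=1: → [4,6),[3,5); WM=−∞
i=1 t=5 v=1: → [5,7),[4,6); WM=4
i=2 t=9 v=6: → [9,11),[8,10); WM=4
i=3 t=2 v=6: → [2,4),[1,3); WM=8; [1,3) fires=6 [2,4) fires=6 [3,5) fires=1 [4,6) fires=1 [5,7) fires=1
i=4 t=4 v=3: DROP (t<8-3); WM=8
i=5 t=8 v=6: → [8,10),[7,9); WM=8
i=6 t=13 v=5: → [13,15),[12,14); WM=8
i=7 t=13 v=8: → [13,15),[12,14); WM=12; [7,9) fires=6 [8,10) fires=6 [9,11) fires=6
i=8 t=11 v=1: → [11,13),[10,12); WM=12; [10,12) fires=1
i=9 t=3 v=7: DROP (t<12-3); WM=12
i=10 t=13 v=7: → [13,15),[12,14); WM=12
i=11 t=9 v=1: → [9,11),[8,10); WM=12
i=12 t=14 v=8: → [14,16),[13,15); WM=12
i=13 t=15 v=2: → [15,17),[14,16); WM=14; [11,13) fires=1 [12,14) fires=8
i=14 t=15 v=8: → [15,17),[14,16); WM=14
i=15 t=17 v=7: → [17,19),[16,18); WM=16; [13,15) fires=8 [14,16) fires=8
i=16 t=18 v=2: → [18,20),[17,19); WM=16
i=17 t=19 v=2: → [19,21),[18,20); WM=18; [15,17) fires=8 [16,18) fires=7
i=18 t=19 v=9: → [19,21),[18,20); WM=18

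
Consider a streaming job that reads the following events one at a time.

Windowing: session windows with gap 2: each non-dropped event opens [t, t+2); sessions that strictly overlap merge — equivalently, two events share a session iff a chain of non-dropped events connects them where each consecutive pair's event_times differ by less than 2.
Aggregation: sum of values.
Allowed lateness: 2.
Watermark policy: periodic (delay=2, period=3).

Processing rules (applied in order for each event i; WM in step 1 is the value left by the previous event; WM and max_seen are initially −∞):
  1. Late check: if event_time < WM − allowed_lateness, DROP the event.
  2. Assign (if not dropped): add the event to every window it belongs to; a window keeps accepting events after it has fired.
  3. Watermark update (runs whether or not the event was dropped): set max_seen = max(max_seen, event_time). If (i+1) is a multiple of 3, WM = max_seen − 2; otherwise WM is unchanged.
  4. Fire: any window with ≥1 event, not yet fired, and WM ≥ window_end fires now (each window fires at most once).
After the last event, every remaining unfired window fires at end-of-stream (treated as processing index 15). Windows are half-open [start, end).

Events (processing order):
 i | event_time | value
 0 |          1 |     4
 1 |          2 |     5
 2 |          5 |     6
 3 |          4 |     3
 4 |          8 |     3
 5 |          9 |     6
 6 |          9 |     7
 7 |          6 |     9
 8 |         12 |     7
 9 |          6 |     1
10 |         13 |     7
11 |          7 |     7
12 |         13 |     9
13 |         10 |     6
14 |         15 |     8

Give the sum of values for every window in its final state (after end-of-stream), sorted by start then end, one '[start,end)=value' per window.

[1,4)=9 [4,8)=18 [8,12)=22 [12,15)=23 [15,17)=8

i=0 t=1 v=4: → [1,3); WM=−∞
i=1 t=2 v=5: → [1,4); WM=−∞
i=2 t=5 v=6: → [5,7); WM=3
i=3 t=4 v=3: → [4,7); WM=3
i=4 t=8 v=3: → [8,10); WM=3
i=5 t=9 v=6: → [8,11); WM=7
i=6 t=9 v=7: → [8,11); WM=7
i=7 t=6 v=9: → [4,8); WM=7
i=8 t=12 v=7: → [12,14); WM=10
i=9 t=6 v=1: DROP (t<10-2); WM=10
i=10 t=13 v=7: → [12,15); WM=10
i=11 t=7 v=7: DROP (t<10-2); WM=11
i=12 t=13 v=9: → [12,15); WM=11
i=13 t=10 v=6: → [8,12); WM=11
i=14 t=15 v=8: → [15,17); WM=13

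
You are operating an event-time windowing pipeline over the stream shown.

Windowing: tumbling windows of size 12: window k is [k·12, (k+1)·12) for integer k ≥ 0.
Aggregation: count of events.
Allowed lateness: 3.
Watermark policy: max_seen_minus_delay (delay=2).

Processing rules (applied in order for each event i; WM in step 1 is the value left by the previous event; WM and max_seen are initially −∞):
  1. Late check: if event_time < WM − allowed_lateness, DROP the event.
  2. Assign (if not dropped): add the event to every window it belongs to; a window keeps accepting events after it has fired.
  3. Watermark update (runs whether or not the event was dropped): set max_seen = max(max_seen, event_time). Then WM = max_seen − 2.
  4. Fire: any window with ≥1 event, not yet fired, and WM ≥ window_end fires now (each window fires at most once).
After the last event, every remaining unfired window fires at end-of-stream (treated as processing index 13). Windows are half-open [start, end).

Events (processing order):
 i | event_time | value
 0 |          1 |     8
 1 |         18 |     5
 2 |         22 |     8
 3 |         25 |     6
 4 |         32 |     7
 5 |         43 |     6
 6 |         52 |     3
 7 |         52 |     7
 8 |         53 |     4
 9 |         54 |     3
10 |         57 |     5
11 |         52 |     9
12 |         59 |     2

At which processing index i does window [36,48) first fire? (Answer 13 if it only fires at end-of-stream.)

i=0 t=1 v=8: → [0,12); WM=-1
i=1 t=18 v=5: → [12,24); WM=16; [0,12) fires=1
i=2 t=22 v=8: → [12,24); WM=20
i=3 t=25 v=6: → [24,36); WM=23
i=4 t=32 v=7: → [24,36); WM=30; [12,24) fires=2
i=5 t=43 v=6: → [36,48); WM=41; [24,36) fires=2
i=6 t=52 v=3: → [48,60); WM=50; [36,48) fires=1
i=7 t=52 v=7: → [48,60); WM=50
i=8 t=53 v=4: → [48,60); WM=51
i=9 t=54 v=3: → [48,60); WM=52
i=10 t=57 v=5: → [48,60); WM=55
i=11 t=52 v=9: → [48,60); WM=55
i=12 t=59 v=2: → [48,60); WM=57

6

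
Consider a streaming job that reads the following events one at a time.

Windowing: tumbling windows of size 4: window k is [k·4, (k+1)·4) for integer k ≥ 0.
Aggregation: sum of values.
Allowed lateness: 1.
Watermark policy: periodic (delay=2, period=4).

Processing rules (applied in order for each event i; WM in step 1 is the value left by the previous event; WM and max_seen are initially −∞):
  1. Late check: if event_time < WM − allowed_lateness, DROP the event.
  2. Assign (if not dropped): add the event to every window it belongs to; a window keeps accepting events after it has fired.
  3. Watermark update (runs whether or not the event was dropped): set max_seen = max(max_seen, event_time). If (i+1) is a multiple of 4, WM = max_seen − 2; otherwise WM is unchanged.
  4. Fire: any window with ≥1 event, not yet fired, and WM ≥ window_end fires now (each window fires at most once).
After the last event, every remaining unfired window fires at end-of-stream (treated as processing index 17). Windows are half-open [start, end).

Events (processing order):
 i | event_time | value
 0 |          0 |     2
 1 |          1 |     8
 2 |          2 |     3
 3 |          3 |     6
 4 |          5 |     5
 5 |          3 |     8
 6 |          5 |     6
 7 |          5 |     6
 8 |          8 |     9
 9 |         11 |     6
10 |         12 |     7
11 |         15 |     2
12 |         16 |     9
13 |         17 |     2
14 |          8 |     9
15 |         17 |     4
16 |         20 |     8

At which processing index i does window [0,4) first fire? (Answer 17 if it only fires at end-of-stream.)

i=0 t=0 v=2: → [0,4); WM=−∞
i=1 t=1 v=8: → [0,4); WM=−∞
i=2 t=2 v=3: → [0,4); WM=−∞
i=3 t=3 v=6: → [0,4); WM=1
i=4 t=5 v=5: → [4,8); WM=1
i=5 t=3 v=8: → [0,4); WM=1
i=6 t=5 v=6: → [4,8); WM=1
i=7 t=5 v=6: → [4,8); WM=3
i=8 t=8 v=9: → [8,12); WM=3
i=9 t=11 v=6: → [8,12); WM=3
i=10 t=12 v=7: → [12,16); WM=3
i=11 t=15 v=2: → [12,16); WM=13; [0,4) fires=27 [4,8) fires=17 [8,12) fires=15
i=12 t=16 v=9: → [16,20); WM=13
i=13 t=17 v=2: → [16,20); WM=13
i=14 t=8 v=9: DROP (t<13-1); WM=13
i=15 t=17 v=4: → [16,20); WM=15
i=16 t=20 v=8: → [20,24); WM=15

11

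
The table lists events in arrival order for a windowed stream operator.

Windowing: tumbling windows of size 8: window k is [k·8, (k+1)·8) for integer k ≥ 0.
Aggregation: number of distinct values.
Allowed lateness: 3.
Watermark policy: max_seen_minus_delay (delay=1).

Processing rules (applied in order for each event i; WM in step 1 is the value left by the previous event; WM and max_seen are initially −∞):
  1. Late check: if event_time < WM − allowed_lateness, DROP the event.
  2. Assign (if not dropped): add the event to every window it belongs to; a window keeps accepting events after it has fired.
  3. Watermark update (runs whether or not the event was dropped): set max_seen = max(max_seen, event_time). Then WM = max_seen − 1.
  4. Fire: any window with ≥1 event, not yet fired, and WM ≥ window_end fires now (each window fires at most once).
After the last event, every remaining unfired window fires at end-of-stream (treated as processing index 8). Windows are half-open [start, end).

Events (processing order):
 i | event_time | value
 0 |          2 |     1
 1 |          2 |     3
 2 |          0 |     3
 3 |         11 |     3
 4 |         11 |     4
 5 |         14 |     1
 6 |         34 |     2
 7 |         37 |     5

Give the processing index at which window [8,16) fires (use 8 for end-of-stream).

6

i=0 t=2 v=1: → [0,8); WM=1
i=1 t=2 v=3: → [0,8); WM=1
i=2 t=0 v=3: → [0,8); WM=1
i=3 t=11 v=3: → [8,16); WM=10; [0,8) fires=2
i=4 t=11 v=4: → [8,16); WM=10
i=5 t=14 v=1: → [8,16); WM=13
i=6 t=34 v=2: → [32,40); WM=33; [8,16) fires=3
i=7 t=37 v=5: → [32,40); WM=36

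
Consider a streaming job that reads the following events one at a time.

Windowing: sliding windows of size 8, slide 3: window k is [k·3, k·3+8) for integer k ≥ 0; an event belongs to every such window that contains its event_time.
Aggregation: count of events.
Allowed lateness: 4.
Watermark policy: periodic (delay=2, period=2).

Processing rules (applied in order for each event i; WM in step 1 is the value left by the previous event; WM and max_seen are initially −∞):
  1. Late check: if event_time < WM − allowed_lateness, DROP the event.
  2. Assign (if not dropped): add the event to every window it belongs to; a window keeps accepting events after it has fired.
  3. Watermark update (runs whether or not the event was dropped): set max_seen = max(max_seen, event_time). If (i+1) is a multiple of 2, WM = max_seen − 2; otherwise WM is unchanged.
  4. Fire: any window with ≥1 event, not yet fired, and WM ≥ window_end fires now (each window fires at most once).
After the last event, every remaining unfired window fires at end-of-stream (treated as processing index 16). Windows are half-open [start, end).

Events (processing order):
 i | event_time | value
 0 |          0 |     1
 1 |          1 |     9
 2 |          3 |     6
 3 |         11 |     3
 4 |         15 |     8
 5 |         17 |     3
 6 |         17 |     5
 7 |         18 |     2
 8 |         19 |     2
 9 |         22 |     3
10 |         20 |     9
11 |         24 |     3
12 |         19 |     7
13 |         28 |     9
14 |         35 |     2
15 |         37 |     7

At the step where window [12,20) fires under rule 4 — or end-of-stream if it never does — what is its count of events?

i=0 t=0 v=1: → [0,8); WM=−∞
i=1 t=1 v=9: → [0,8); WM=-1
i=2 t=3 v=6: → [3,11),[0,8); WM=-1
i=3 t=11 v=3: → [9,17),[6,14); WM=9; [0,8) fires=3
i=4 t=15 v=8: → [15,23),[12,20),[9,17); WM=9
i=5 t=17 v=3: → [15,23),[12,20); WM=15; [3,11) fires=1 [6,14) fires=1
i=6 t=17 v=5: → [15,23),[12,20); WM=15
i=7 t=18 v=2: → [18,26),[15,23),[12,20); WM=16
i=8 t=19 v=2: → [18,26),[15,23),[12,20); WM=16
i=9 t=22 v=3: → [21,29),[18,26),[15,23); WM=20; [9,17) fires=2 [12,20) fires=5
i=10 t=20 v=9: → [18,26),[15,23); WM=20
i=11 t=24 v=3: → [24,32),[21,29),[18,26); WM=22
i=12 t=19 v=7: → [18,26),[15,23),[12,20); WM=22
i=13 t=28 v=9: → [27,35),[24,32),[21,29); WM=26; [15,23) fires=8 [18,26) fires=6
i=14 t=35 v=2: → [33,41),[30,38); WM=26
i=15 t=37 v=7: → [36,44),[33,41),[30,38); WM=35; [21,29) fires=3 [24,32) fires=2 [27,35) fires=1

5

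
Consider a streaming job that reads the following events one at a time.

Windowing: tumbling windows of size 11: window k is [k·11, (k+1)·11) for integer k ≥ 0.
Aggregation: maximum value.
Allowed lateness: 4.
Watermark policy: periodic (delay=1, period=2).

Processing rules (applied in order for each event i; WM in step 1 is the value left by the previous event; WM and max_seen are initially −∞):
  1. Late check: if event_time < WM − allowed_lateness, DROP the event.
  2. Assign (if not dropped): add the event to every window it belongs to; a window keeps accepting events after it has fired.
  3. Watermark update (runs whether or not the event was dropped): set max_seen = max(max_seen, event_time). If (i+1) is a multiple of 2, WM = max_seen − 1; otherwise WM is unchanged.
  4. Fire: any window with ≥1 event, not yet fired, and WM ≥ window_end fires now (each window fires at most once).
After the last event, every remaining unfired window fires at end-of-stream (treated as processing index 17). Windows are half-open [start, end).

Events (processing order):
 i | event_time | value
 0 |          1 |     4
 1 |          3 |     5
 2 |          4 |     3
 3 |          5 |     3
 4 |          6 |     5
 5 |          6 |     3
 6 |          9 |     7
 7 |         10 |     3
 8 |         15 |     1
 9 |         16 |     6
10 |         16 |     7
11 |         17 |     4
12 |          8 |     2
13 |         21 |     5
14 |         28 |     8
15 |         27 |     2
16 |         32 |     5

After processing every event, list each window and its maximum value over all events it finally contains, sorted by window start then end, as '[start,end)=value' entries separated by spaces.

[0,11)=7 [11,22)=7 [22,33)=8

i=0 t=1 v=4: → [0,11); WM=−∞
i=1 t=3 v=5: → [0,11); WM=2
i=2 t=4 v=3: → [0,11); WM=2
i=3 t=5 v=3: → [0,11); WM=4
i=4 t=6 v=5: → [0,11); WM=4
i=5 t=6 v=3: → [0,11); WM=5
i=6 t=9 v=7: → [0,11); WM=5
i=7 t=10 v=3: → [0,11); WM=9
i=8 t=15 v=1: → [11,22); WM=9
i=9 t=16 v=6: → [11,22); WM=15; [0,11) fires=7
i=10 t=16 v=7: → [11,22); WM=15
i=11 t=17 v=4: → [11,22); WM=16
i=12 t=8 v=2: DROP (t<16-4); WM=16
i=13 t=21 v=5: → [11,22); WM=20
i=14 t=28 v=8: → [22,33); WM=20
i=15 t=27 v=2: → [22,33); WM=27; [11,22) fires=7
i=16 t=32 v=5: → [22,33); WM=27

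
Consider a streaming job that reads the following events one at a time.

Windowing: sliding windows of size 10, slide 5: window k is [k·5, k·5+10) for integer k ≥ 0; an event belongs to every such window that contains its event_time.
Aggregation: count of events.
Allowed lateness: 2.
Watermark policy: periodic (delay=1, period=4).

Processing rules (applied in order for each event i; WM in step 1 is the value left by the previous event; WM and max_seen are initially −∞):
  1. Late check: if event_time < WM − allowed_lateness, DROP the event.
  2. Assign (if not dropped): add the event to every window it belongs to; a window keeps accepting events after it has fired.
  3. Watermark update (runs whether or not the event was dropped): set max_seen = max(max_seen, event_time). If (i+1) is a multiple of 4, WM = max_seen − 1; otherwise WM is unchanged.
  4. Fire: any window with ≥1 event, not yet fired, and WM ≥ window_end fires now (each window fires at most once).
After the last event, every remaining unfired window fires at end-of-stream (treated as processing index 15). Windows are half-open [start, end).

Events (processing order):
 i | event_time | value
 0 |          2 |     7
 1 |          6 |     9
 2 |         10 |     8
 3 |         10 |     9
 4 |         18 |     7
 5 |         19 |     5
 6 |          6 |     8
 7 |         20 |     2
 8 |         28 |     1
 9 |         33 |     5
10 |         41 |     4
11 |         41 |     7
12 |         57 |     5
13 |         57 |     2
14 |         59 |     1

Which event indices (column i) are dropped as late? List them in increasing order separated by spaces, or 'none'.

i=0 t=2 v=7: → [0,10); WM=−∞
i=1 t=6 v=9: → [5,15),[0,10); WM=−∞
i=2 t=10 v=8: → [10,20),[5,15); WM=−∞
i=3 t=10 v=9: → [10,20),[5,15); WM=9
i=4 t=18 v=7: → [15,25),[10,20); WM=9
i=5 t=19 v=5: → [15,25),[10,20); WM=9
i=6 t=6 v=8: DROP (t<9-2); WM=9
i=7 t=20 v=2: → [20,30),[15,25); WM=19; [0,10) fires=2 [5,15) fires=3
i=8 t=28 v=1: → [25,35),[20,30); WM=19
i=9 t=33 v=5: → [30,40),[25,35); WM=19
i=10 t=41 v=4: → [40,50),[35,45); WM=19
i=11 t=41 v=7: → [40,50),[35,45); WM=40; [10,20) fires=4 [15,25) fires=3 [20,30) fires=2 [25,35) fires=2 [30,40) fires=1
i=12 t=57 v=5: → [55,65),[50,60); WM=40
i=13 t=57 v=2: → [55,65),[50,60); WM=40
i=14 t=59 v=1: → [55,65),[50,60); WM=40

6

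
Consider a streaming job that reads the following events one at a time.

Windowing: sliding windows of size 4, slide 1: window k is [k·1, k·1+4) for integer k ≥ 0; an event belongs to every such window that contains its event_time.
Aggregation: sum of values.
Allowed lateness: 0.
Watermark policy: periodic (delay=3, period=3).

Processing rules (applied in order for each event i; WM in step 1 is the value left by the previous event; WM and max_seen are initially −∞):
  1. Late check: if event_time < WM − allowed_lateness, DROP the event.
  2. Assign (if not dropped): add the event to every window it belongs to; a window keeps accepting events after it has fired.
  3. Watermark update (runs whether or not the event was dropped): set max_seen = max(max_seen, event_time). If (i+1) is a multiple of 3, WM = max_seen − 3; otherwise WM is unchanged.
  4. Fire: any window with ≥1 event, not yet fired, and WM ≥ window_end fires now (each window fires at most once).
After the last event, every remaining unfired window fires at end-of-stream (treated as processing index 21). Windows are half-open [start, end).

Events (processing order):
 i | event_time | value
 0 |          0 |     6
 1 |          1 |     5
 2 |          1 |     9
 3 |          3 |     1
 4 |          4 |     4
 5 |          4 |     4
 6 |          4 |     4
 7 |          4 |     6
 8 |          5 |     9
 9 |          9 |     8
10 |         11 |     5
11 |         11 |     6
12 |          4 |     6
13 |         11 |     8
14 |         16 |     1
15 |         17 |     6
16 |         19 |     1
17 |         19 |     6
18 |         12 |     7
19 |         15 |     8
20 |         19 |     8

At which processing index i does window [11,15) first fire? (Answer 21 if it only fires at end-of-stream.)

i=0 t=0 v=6: → [0,4); WM=−∞
i=1 t=1 v=5: → [1,5),[0,4); WM=−∞
i=2 t=1 v=9: → [1,5),[0,4); WM=-2
i=3 t=3 v=1: → [3,7),[2,6),[1,5),[0,4); WM=-2
i=4 t=4 v=4: → [4,8),[3,7),[2,6),[1,5); WM=-2
i=5 t=4 v=4: → [4,8),[3,7),[2,6),[1,5); WM=1
i=6 t=4 v=4: → [4,8),[3,7),[2,6),[1,5); WM=1
i=7 t=4 v=6: → [4,8),[3,7),[2,6),[1,5); WM=1
i=8 t=5 v=9: → [5,9),[4,8),[3,7),[2,6); WM=2
i=9 t=9 v=8: → [9,13),[8,12),[7,11),[6,10); WM=2
i=10 t=11 v=5: → [11,15),[10,14),[9,13),[8,12); WM=2
i=11 t=11 v=6: → [11,15),[10,14),[9,13),[8,12); WM=8; [0,4) fires=21 [1,5) fires=33 [2,6) fires=28 [3,7) fires=28 [4,8) fires=27
i=12 t=4 v=6: DROP (t<8-0); WM=8
i=13 t=11 v=8: → [11,15),[10,14),[9,13),[8,12); WM=8
i=14 t=16 v=1: → [16,20),[15,19),[14,18),[13,17); WM=13; [5,9) fires=9 [6,10) fires=8 [7,11) fires=8 [8,12) fires=27 [9,13) fires=27
i=15 t=17 v=6: → [17,21),[16,20),[15,19),[14,18); WM=13
i=16 t=19 v=1: → [19,23),[18,22),[17,21),[16,20); WM=13
i=17 t=19 v=6: → [19,23),[18,22),[17,21),[16,20); WM=16; [10,14) fires=19 [11,15) fires=19
i=18 t=12 v=7: DROP (t<16-0); WM=16
i=19 t=15 v=8: DROP (t<16-0); WM=16
i=20 t=19 v=8: → [19,23),[18,22),[17,21),[16,20); WM=16

17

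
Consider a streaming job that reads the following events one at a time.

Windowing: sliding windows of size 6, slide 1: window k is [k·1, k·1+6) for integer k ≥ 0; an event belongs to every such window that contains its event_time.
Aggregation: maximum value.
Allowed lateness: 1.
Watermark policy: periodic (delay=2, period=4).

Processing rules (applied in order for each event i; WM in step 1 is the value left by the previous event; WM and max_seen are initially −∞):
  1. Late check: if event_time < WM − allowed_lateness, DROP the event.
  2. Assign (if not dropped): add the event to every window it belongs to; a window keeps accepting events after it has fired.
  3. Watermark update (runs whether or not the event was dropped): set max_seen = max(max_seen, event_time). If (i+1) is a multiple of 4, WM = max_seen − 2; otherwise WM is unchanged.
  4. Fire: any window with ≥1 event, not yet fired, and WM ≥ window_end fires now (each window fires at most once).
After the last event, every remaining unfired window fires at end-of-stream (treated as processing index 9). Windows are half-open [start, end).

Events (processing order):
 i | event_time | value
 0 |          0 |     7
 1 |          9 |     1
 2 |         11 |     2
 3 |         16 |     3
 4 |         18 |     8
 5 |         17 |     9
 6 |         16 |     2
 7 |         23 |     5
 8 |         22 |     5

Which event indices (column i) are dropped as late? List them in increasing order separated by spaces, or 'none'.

i=0 t=0 v=7: → [0,6); WM=−∞
i=1 t=9 v=1: → [9,15),[8,14),[7,13),[6,12),[5,11),[4,10); WM=−∞
i=2 t=11 v=2: → [11,17),[10,16),[9,15),[8,14),[7,13),[6,12); WM=−∞
i=3 t=16 v=3: → [16,22),[15,21),[14,20),[13,19),[12,18),[11,17); WM=14; [0,6) fires=7 [4,10) fires=1 [5,11) fires=1 [6,12) fires=2 [7,13) fires=2 [8,14) fires=2
i=4 t=18 v=8: → [18,24),[17,23),[16,22),[15,21),[14,20),[13,19); WM=14
i=5 t=17 v=9: → [17,23),[16,22),[15,21),[14,20),[13,19),[12,18); WM=14
i=6 t=16 v=2: → [16,22),[15,21),[14,20),[13,19),[12,18),[11,17); WM=14
i=7 t=23 v=5: → [23,29),[22,28),[21,27),[20,26),[19,25),[18,24); WM=21; [9,15) fires=2 [10,16) fires=2 [11,17) fires=3 [12,18) fires=9 [13,19) fires=9 [14,20) fires=9 [15,21) fires=9
i=8 t=22 v=5: → [22,28),[21,27),[20,26),[19,25),[18,24),[17,23); WM=21

none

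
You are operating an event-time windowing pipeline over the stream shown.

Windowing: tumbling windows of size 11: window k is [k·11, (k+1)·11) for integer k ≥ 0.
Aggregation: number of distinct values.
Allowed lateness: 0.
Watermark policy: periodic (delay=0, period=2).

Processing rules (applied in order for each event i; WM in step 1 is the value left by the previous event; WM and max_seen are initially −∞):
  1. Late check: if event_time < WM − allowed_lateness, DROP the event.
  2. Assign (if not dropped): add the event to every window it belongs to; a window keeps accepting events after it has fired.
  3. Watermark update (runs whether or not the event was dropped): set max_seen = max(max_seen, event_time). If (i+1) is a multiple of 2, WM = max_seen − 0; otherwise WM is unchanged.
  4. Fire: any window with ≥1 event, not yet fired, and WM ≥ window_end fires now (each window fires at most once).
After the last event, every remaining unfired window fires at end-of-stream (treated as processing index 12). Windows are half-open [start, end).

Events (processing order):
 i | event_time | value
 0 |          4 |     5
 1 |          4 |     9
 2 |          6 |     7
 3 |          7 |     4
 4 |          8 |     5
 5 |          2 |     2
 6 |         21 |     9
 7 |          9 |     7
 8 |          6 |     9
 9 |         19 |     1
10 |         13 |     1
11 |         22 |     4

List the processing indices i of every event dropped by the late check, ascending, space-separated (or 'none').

i=0 t=4 v=5: → [0,11); WM=−∞
i=1 t=4 v=9: → [0,11); WM=4
i=2 t=6 v=7: → [0,11); WM=4
i=3 t=7 v=4: → [0,11); WM=7
i=4 t=8 v=5: → [0,11); WM=7
i=5 t=2 v=2: DROP (t<7-0); WM=8
i=6 t=21 v=9: → [11,22); WM=8
i=7 t=9 v=7: → [0,11); WM=21; [0,11) fires=4
i=8 t=6 v=9: DROP (t<21-0); WM=21
i=9 t=19 v=1: DROP (t<21-0); WM=21
i=10 t=13 v=1: DROP (t<21-0); WM=21
i=11 t=22 v=4: → [22,33); WM=22; [11,22) fires=1

5 8 9 10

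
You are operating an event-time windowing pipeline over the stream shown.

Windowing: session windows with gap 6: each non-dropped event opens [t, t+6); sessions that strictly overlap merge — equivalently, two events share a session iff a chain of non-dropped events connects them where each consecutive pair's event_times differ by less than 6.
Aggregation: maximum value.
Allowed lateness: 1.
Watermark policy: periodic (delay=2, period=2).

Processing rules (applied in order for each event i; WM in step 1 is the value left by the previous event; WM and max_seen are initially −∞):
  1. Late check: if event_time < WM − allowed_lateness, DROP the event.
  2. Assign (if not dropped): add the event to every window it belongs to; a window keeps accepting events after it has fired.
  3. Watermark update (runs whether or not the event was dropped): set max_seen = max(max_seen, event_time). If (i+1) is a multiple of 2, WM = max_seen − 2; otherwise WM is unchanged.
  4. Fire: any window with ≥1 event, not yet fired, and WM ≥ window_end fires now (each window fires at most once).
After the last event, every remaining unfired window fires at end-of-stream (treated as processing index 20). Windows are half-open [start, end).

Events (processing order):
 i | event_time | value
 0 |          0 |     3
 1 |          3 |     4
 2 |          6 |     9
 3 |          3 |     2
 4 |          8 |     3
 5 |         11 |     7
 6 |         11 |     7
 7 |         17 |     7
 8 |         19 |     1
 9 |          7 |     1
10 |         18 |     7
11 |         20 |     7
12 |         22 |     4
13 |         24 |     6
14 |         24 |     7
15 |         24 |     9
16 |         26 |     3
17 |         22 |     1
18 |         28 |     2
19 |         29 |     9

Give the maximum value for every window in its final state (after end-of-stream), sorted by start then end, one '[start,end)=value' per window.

i=0 t=0 v=3: → [0,6); WM=−∞
i=1 t=3 v=4: → [0,9); WM=1
i=2 t=6 v=9: → [0,12); WM=1
i=3 t=3 v=2: → [0,12); WM=4
i=4 t=8 v=3: → [0,14); WM=4
i=5 t=11 v=7: → [0,17); WM=9
i=6 t=11 v=7: → [0,17); WM=9
i=7 t=17 v=7: → [17,23); WM=15
i=8 t=19 v=1: → [17,25); WM=15
i=9 t=7 v=1: DROP (t<15-1); WM=17
i=10 t=18 v=7: → [17,25); WM=17
i=11 t=20 v=7: → [17,26); WM=18
i=12 t=22 v=4: → [17,28); WM=18
i=13 t=24 v=6: → [17,30); WM=22
i=14 t=24 v=7: → [17,30); WM=22
i=15 t=24 v=9: → [17,30); WM=22
i=16 t=26 v=3: → [17,32); WM=22
i=17 t=22 v=1: → [17,32); WM=24
i=18 t=28 v=2: → [17,34); WM=24
i=19 t=29 v=9: → [17,35); WM=27

[0,17)=9 [17,35)=9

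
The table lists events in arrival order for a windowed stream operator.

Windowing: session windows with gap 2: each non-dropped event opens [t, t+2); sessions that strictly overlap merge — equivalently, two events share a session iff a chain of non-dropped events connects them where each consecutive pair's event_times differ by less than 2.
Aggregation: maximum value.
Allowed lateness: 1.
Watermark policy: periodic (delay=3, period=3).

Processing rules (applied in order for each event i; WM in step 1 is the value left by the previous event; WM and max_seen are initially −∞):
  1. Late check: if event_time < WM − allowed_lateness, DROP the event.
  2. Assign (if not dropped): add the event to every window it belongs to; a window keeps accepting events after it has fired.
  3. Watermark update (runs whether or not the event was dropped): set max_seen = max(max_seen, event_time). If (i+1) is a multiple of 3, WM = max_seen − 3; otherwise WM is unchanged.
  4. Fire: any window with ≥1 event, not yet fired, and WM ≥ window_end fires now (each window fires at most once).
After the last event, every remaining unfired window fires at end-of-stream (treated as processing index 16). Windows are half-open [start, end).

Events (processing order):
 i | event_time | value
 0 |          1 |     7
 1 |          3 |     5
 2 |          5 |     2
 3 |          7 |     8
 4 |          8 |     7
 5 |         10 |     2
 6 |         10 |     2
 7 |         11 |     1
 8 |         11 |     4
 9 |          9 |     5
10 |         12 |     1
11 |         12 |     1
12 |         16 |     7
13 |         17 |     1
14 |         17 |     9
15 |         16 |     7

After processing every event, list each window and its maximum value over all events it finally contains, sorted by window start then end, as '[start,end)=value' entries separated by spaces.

[1,3)=7 [3,5)=5 [5,7)=2 [7,14)=8 [16,19)=9

i=0 t=1 v=7: → [1,3); WM=−∞
i=1 t=3 v=5: → [3,5); WM=−∞
i=2 t=5 v=2: → [5,7); WM=2
i=3 t=7 v=8: → [7,9); WM=2
i=4 t=8 v=7: → [7,10); WM=2
i=5 t=10 v=2: → [10,12); WM=7
i=6 t=10 v=2: → [10,12); WM=7
i=7 t=11 v=1: → [10,13); WM=7
i=8 t=11 v=4: → [10,13); WM=8
i=9 t=9 v=5: → [7,13); WM=8
i=10 t=12 v=1: → [7,14); WM=8
i=11 t=12 v=1: → [7,14); WM=9
i=12 t=16 v=7: → [16,18); WM=9
i=13 t=17 v=1: → [16,19); WM=9
i=14 t=17 v=9: → [16,19); WM=14
i=15 t=16 v=7: → [16,19); WM=14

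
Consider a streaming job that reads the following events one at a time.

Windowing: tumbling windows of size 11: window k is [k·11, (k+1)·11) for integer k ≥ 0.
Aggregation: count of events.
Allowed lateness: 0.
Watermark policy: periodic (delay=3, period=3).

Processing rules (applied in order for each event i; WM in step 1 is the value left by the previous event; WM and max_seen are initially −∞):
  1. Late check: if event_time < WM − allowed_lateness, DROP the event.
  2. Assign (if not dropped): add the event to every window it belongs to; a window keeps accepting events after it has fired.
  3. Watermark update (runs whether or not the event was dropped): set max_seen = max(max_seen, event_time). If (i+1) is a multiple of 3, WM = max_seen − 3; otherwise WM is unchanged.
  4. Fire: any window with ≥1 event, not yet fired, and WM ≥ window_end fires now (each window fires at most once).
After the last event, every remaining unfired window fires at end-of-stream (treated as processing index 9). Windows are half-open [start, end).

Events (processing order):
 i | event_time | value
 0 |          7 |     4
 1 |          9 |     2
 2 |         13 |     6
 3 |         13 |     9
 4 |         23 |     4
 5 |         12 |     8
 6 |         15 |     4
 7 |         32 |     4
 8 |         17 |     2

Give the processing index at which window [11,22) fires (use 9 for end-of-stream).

8

i=0 t=7 v=4: → [0,11); WM=−∞
i=1 t=9 v=2: → [0,11); WM=−∞
i=2 t=13 v=6: → [11,22); WM=10
i=3 t=13 v=9: → [11,22); WM=10
i=4 t=23 v=4: → [22,33); WM=10
i=5 t=12 v=8: → [11,22); WM=20; [0,11) fires=2
i=6 t=15 v=4: DROP (t<20-0); WM=20
i=7 t=32 v=4: → [22,33); WM=20
i=8 t=17 v=2: DROP (t<20-0); WM=29; [11,22) fires=3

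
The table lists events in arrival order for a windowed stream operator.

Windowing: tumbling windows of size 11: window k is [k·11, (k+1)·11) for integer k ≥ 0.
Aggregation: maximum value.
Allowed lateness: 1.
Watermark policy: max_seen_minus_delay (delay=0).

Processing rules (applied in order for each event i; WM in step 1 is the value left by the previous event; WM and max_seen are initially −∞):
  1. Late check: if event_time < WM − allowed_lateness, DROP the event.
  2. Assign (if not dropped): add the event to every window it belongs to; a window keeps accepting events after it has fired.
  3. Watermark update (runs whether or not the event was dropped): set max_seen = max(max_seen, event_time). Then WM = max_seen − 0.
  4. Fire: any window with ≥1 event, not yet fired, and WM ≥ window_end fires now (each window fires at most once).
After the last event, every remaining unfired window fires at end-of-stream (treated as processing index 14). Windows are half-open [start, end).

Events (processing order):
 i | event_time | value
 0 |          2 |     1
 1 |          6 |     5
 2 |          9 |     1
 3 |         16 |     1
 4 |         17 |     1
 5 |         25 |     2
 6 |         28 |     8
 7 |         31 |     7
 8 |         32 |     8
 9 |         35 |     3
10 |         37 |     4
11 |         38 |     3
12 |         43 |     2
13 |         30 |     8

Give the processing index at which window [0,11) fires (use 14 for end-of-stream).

3

i=0 t=2 v=1: → [0,11); WM=2
i=1 t=6 v=5: → [0,11); WM=6
i=2 t=9 v=1: → [0,11); WM=9
i=3 t=16 v=1: → [11,22); WM=16; [0,11) fires=5
i=4 t=17 v=1: → [11,22); WM=17
i=5 t=25 v=2: → [22,33); WM=25; [11,22) fires=1
i=6 t=28 v=8: → [22,33); WM=28
i=7 t=31 v=7: → [22,33); WM=31
i=8 t=32 v=8: → [22,33); WM=32
i=9 t=35 v=3: → [33,44); WM=35; [22,33) fires=8
i=10 t=37 v=4: → [33,44); WM=37
i=11 t=38 v=3: → [33,44); WM=38
i=12 t=43 v=2: → [33,44); WM=43
i=13 t=30 v=8: DROP (t<43-1); WM=43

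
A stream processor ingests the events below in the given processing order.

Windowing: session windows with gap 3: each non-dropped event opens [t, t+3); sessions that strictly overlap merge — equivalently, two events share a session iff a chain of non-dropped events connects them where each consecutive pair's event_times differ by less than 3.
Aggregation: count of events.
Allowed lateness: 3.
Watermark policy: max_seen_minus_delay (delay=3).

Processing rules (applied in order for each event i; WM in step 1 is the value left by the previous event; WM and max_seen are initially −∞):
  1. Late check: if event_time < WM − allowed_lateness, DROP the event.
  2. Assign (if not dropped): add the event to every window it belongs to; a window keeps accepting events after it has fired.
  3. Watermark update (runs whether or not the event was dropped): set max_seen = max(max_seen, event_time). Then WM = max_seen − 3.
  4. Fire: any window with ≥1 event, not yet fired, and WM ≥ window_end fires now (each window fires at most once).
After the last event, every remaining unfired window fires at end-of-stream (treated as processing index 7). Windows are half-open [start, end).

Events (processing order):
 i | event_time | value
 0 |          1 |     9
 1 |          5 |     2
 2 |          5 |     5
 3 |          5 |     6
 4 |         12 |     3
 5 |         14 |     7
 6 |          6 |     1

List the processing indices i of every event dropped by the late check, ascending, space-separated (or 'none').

i=0 t=1 v=9: → [1,4); WM=-2
i=1 t=5 v=2: → [5,8); WM=2
i=2 t=5 v=5: → [5,8); WM=2
i=3 t=5 v=6: → [5,8); WM=2
i=4 t=12 v=3: → [12,15); WM=9
i=5 t=14 v=7: → [12,17); WM=11
i=6 t=6 v=1: DROP (t<11-3); WM=11

6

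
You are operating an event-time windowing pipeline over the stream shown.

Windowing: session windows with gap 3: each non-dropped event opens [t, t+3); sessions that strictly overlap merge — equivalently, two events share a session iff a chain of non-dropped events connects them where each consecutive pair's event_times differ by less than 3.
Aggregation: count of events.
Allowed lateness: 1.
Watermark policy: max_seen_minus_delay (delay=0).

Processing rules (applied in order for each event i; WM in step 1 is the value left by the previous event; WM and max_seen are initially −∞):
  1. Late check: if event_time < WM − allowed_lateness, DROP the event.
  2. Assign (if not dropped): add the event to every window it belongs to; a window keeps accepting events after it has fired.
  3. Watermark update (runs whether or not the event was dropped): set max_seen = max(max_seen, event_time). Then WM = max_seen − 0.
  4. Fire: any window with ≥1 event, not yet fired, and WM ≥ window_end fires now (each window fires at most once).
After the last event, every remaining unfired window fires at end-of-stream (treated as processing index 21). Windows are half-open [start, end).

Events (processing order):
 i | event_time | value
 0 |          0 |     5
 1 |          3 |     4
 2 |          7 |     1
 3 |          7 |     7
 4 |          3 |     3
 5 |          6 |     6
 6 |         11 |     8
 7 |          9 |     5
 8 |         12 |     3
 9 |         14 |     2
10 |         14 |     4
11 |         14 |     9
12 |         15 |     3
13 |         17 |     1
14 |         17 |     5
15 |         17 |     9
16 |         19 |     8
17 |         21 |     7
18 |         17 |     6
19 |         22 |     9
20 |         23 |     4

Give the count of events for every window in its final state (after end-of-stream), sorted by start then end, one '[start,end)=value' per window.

[0,3)=1 [3,6)=1 [6,10)=3 [11,26)=13

i=0 t=0 v=5: → [0,3); WM=0
i=1 t=3 v=4: → [3,6); WM=3
i=2 t=7 v=1: → [7,10); WM=7
i=3 t=7 v=7: → [7,10); WM=7
i=4 t=3 v=3: DROP (t<7-1); WM=7
i=5 t=6 v=6: → [6,10); WM=7
i=6 t=11 v=8: → [11,14); WM=11
i=7 t=9 v=5: DROP (t<11-1); WM=11
i=8 t=12 v=3: → [11,15); WM=12
i=9 t=14 v=2: → [11,17); WM=14
i=10 t=14 v=4: → [11,17); WM=14
i=11 t=14 v=9: → [11,17); WM=14
i=12 t=15 v=3: → [11,18); WM=15
i=13 t=17 v=1: → [11,20); WM=17
i=14 t=17 v=5: → [11,20); WM=17
i=15 t=17 v=9: → [11,20); WM=17
i=16 t=19 v=8: → [11,22); WM=19
i=17 t=21 v=7: → [11,24); WM=21
i=18 t=17 v=6: DROP (t<21-1); WM=21
i=19 t=22 v=9: → [11,25); WM=22
i=20 t=23 v=4: → [11,26); WM=23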